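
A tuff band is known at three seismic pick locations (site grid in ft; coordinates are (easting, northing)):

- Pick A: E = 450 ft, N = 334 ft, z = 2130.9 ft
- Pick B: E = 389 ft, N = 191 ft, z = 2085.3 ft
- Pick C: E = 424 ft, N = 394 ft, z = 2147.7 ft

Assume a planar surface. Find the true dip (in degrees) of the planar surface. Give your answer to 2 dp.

16.86°

Let the plane be z = a·E + b·N + c.
Pick B−Pick A: −61a − 143b = −45.6;  Pick C−Pick A: −26a + 60b = 16.8.
Solving gives a = 0.04522, b = 0.29959.
Gradient magnitude |∇z| = √(a² + b²) = √(0.00204 + 0.08976) = 0.30299.
True dip = arctan(0.30299) = 16.86°, dipping toward S (azimuth ≈ 189°).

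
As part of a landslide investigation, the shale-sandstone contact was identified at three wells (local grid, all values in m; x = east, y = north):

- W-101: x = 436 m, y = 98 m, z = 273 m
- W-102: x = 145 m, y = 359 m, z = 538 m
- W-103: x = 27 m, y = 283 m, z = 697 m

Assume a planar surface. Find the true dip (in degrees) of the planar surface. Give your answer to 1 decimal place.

50.2°

Let the plane be z = a·x + b·y + c.
W-102−W-101: −291a + 261b = 265;  W-103−W-101: −409a + 185b = 424.
Solving gives a = −1.16489, b = −0.28346.
Gradient magnitude |∇z| = √(a² + b²) = √(1.35697 + 0.08035) = 1.19888.
True dip = arctan(1.19888) = 50.2°, dipping toward ENE (azimuth ≈ 076°).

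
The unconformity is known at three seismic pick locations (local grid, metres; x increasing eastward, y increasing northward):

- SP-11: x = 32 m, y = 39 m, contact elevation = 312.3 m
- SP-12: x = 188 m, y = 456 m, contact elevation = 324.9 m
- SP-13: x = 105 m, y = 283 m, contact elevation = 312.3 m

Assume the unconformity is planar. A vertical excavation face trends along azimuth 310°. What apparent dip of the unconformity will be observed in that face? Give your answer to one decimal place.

21.1°

Two edge vectors: SP-11→SP-12 = (156, 417, 12.6), SP-11→SP-13 = (73, 244, 0).
Normal n = (SP-11→SP-12) × (SP-11→SP-13) = (-3074.4, 919.8, 7623).
So ∂z/∂x = −n_x/n_z = 0.40331 and ∂z/∂y = −n_y/n_z = −0.12066.
Unit vector along 310° is (sin 310°, cos 310°) = (-0.7660, 0.6428).
Slope in that direction = a·(-0.7660) + b·(0.6428) = −0.38651.
Apparent dip = arctan|0.38651| = 21.1° (true dip is 22.8°, so apparent ≤ true as expected).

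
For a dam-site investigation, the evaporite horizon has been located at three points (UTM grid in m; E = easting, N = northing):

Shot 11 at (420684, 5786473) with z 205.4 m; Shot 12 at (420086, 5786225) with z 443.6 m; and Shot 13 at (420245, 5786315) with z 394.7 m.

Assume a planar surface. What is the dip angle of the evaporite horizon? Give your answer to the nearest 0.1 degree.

Let the plane be z = a·E + b·N + c.
Shot 12−Shot 11: −598a − 248b = 238.2;  Shot 13−Shot 11: −439a − 158b = 189.3.
Solving gives a = −0.64712, b = 0.59992.
Gradient magnitude |∇z| = √(a² + b²) = √(0.41877 + 0.35990) = 0.88242.
True dip = arctan(0.88242) = 41.4°, dipping toward SE (azimuth ≈ 133°).

41.4°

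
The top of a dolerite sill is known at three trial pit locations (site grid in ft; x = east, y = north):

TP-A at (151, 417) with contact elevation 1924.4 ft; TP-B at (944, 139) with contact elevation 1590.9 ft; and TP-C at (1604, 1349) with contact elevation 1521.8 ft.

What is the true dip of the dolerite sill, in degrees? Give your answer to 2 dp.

21.66°

Let the plane be z = a·x + b·y + c.
TP-B−TP-A: 793a − 278b = −333.5;  TP-C−TP-A: 1453a + 932b = −402.6.
Solving gives a = −0.36985, b = 0.14463.
Gradient magnitude |∇z| = √(a² + b²) = √(0.13679 + 0.02092) = 0.39713.
True dip = arctan(0.39713) = 21.66°, dipping toward ESE (azimuth ≈ 111°).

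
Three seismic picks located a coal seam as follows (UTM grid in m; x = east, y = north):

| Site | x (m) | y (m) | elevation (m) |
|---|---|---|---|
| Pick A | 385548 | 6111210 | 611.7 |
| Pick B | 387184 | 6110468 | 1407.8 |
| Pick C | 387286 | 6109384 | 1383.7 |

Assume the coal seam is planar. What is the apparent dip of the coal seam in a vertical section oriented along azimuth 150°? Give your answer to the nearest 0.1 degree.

Two edge vectors: Pick A→Pick B = (1636, -742, 796.1), Pick A→Pick C = (1738, -1826, 772).
Normal n = (Pick A→Pick B) × (Pick A→Pick C) = (880854.6, 120629.8, -1697740).
So ∂z/∂x = −n_x/n_z = 0.51884 and ∂z/∂y = −n_y/n_z = 0.07105.
Unit vector along 150° is (sin 150°, cos 150°) = (0.5000, -0.8660).
Slope in that direction = a·(0.5000) + b·(-0.8660) = 0.19789.
Apparent dip = arctan|0.19789| = 11.2° (true dip is 27.6°, so apparent ≤ true as expected).

11.2°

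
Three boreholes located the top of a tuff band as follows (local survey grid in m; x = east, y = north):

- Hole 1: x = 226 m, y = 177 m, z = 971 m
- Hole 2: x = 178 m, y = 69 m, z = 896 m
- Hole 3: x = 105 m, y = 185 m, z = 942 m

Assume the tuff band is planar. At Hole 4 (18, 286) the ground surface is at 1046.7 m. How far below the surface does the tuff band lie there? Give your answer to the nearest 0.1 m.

Let the plane be z = a·x + b·y + c.
Hole 2−Hole 1: −48a − 108b = −75;  Hole 3−Hole 1: −121a + 8b = −29.
Solving gives a = 0.27743, b = 0.57114.
Then c = 971 − a·226 − b·177 = 807.21.
At (18, 286): z_contact = 4.99 + 163.35 + 807.21 = 975.55 m.
Depth below ground = 1046.7 − 975.55 = 71.2 m.

71.2 m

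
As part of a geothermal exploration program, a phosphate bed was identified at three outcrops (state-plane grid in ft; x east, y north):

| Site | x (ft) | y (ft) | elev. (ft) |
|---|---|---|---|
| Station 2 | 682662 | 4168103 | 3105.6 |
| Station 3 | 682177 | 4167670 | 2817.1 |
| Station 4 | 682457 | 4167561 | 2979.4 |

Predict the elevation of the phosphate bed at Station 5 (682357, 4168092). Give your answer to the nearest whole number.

2927 ft

Let the plane be z = a·x + b·y + c.
Station 3−Station 2: −485a − 433b = −288.5;  Station 4−Station 2: −205a − 542b = −126.2.
Solving gives a = 0.58425892, b = 0.01185779.
Then c = 3105.6 − a·682662 − b·4168103 = −445170.24.
At (682357, 4168092): z = 398673.2 + 49424.3 − 445170.24 = 2927.3 ft.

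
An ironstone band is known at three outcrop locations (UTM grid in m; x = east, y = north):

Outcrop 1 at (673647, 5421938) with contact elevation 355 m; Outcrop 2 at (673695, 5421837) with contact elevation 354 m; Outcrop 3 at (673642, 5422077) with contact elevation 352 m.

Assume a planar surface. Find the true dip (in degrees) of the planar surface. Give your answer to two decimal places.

4.33°

Two edge vectors: Outcrop 1→Outcrop 2 = (48, -101, -1), Outcrop 1→Outcrop 3 = (-5, 139, -3).
Normal n = (Outcrop 1→Outcrop 2) × (Outcrop 1→Outcrop 3) = (442, 149, 6167).
So ∂z/∂x = −n_x/n_z = −0.07167 and ∂z/∂y = −n_y/n_z = −0.02416.
Gradient magnitude |∇z| = √(a² + b²) = √(0.00514 + 0.00058) = 0.07563.
True dip = arctan(0.07563) = 4.33°, dipping toward ENE (azimuth ≈ 071°).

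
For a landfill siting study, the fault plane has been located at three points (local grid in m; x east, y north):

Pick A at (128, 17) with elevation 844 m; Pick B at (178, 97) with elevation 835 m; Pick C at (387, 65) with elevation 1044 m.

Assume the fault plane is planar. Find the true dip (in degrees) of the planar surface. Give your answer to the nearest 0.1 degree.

Two edge vectors: Pick A→Pick B = (50, 80, -9), Pick A→Pick C = (259, 48, 200).
Normal n = (Pick A→Pick B) × (Pick A→Pick C) = (16432, -12331, -18320).
So ∂z/∂x = −n_x/n_z = 0.89694 and ∂z/∂y = −n_y/n_z = −0.67309.
Gradient magnitude |∇z| = √(a² + b²) = √(0.80451 + 0.45305) = 1.12141.
True dip = arctan(1.12141) = 48.3°, dipping toward NW (azimuth ≈ 307°).

48.3°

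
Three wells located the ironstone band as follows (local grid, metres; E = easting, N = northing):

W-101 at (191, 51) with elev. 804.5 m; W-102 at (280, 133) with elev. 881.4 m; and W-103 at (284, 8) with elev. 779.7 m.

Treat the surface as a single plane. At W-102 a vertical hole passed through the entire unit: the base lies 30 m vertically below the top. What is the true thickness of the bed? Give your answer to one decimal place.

23.1 m

Let the plane be z = a·E + b·N + c.
W-102−W-101: 89a + 82b = 76.9;  W-103−W-101: 93a − 43b = −24.8.
Solving gives a = 0.11116, b = 0.81716.
|∇z| = √(a²+b²) = 0.82468, so dip δ = arctan(0.82468) = 39.51°.
True thickness = vertical thickness × cos δ = 30 × cos 39.51° = 23.1 m.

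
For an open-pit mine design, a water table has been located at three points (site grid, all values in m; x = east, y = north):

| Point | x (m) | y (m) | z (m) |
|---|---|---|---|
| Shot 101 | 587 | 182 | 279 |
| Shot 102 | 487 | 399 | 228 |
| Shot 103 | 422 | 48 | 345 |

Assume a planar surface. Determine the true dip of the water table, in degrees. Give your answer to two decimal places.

Two edge vectors: Shot 101→Shot 102 = (-100, 217, -51), Shot 101→Shot 103 = (-165, -134, 66).
Normal n = (Shot 101→Shot 102) × (Shot 101→Shot 103) = (7488, 15015, 49205).
So ∂z/∂x = −n_x/n_z = −0.15218 and ∂z/∂y = −n_y/n_z = −0.30515.
Gradient magnitude |∇z| = √(a² + b²) = √(0.02316 + 0.09312) = 0.34099.
True dip = arctan(0.34099) = 18.83°, dipping toward NNE (azimuth ≈ 027°).

18.83°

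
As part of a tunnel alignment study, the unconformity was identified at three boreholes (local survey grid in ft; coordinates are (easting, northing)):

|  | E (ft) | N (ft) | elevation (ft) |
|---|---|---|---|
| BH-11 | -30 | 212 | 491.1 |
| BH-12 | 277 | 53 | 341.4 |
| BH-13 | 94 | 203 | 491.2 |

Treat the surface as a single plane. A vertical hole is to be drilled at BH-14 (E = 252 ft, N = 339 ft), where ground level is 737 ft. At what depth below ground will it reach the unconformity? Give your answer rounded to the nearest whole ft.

84 ft

Let the plane be z = a·E + b·N + c.
BH-12−BH-11: 307a − 159b = −149.7;  BH-13−BH-11: 124a − 9b = 0.1.
Solving gives a = 0.08041, b = 1.09677.
Then c = 491.1 − a·-30 − b·212 = 261.00.
At (252, 339): z_contact = 20.3 + 371.8 + 261.00 = 653.1 ft.
Depth below ground = 737 − 653.1 = 84 ft.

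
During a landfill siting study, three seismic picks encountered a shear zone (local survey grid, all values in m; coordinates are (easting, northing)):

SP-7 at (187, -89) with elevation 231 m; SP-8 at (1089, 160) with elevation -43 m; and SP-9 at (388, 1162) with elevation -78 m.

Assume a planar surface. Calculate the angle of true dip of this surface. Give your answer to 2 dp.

Two edge vectors: SP-7→SP-8 = (902, 249, -274), SP-7→SP-9 = (201, 1251, -309).
Normal n = (SP-7→SP-8) × (SP-7→SP-9) = (265833, 223644, 1078353).
So ∂z/∂E = −n_x/n_z = −0.24652 and ∂z/∂N = −n_y/n_z = −0.20739.
Gradient magnitude |∇z| = √(a² + b²) = √(0.06077 + 0.04301) = 0.32215.
True dip = arctan(0.32215) = 17.86°, dipping toward NE (azimuth ≈ 050°).

17.86°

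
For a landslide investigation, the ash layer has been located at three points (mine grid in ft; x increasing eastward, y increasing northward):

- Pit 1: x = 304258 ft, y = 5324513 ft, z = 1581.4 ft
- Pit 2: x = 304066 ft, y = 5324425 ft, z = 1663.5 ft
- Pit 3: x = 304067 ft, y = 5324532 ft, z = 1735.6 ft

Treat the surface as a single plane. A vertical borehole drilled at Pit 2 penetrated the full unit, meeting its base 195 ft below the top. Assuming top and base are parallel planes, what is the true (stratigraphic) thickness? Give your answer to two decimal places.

137.53 ft

Let the plane be z = a·x + b·y + c.
Pit 2−Pit 1: −192a − 88b = 82.1;  Pit 3−Pit 1: −191a + 19b = 154.2.
Solving gives a = −0.73961, b = 0.68074.
|∇z| = √(a²+b²) = 1.00521, so dip δ = arctan(1.00521) = 45.15°.
True thickness = vertical thickness × cos δ = 195 × cos 45.15° = 137.53 ft.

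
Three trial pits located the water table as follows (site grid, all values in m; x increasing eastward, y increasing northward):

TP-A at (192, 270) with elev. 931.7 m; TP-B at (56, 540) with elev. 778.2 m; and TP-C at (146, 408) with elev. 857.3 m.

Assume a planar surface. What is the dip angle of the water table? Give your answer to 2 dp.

Two edge vectors: TP-A→TP-B = (-136, 270, -153.5), TP-A→TP-C = (-46, 138, -74.4).
Normal n = (TP-A→TP-B) × (TP-A→TP-C) = (1095, -3057.4, -6348).
So ∂z/∂x = −n_x/n_z = 0.17250 and ∂z/∂y = −n_y/n_z = −0.48163.
Gradient magnitude |∇z| = √(a² + b²) = √(0.02975 + 0.23197) = 0.51159.
True dip = arctan(0.51159) = 27.09°, dipping toward NNW (azimuth ≈ 340°).

27.09°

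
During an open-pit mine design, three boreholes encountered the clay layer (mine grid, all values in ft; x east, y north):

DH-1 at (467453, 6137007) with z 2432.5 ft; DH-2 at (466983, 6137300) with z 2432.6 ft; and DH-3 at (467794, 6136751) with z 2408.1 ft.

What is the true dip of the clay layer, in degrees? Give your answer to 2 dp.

Let the plane be z = a·x + b·y + c.
DH-2−DH-1: −470a + 293b = 0.1;  DH-3−DH-1: 341a − 256b = −24.4.
Solving gives a = 0.34908, b = 0.56029.
Gradient magnitude |∇z| = √(a² + b²) = √(0.12185 + 0.31393) = 0.66014.
True dip = arctan(0.66014) = 33.43°, dipping toward SSW (azimuth ≈ 212°).

33.43°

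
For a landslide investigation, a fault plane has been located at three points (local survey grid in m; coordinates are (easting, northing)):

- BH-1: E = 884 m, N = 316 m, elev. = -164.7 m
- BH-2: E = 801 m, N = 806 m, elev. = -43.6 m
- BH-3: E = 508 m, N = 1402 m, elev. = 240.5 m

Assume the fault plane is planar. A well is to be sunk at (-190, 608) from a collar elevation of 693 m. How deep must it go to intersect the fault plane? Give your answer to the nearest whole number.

56 m

Two edge vectors: BH-1→BH-2 = (-83, 490, 121.1), BH-1→BH-3 = (-376, 1086, 405.2).
Normal n = (BH-1→BH-2) × (BH-1→BH-3) = (67033.4, -11902, 94102).
So ∂z/∂E = −n_x/n_z = −0.71235 and ∂z/∂N = −n_y/n_z = 0.12648.
Intercept c from BH-1: -164.7 + 629.72 − 39.97 = 425.05.
At (-190, 608): z_contact = 135.3 + 76.9 + 425.05 = 637.3 m.
Depth below ground = 693 − 637.3 = 56 m.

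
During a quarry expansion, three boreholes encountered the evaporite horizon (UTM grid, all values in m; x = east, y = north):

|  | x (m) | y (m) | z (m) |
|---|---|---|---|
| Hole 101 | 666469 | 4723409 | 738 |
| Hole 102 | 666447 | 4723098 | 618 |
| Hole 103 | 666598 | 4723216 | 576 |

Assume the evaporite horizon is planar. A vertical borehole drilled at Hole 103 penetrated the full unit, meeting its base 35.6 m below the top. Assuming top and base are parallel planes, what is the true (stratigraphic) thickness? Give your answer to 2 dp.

Two edge vectors: Hole 101→Hole 102 = (-22, -311, -120), Hole 101→Hole 103 = (129, -193, -162).
Normal n = (Hole 101→Hole 102) × (Hole 101→Hole 103) = (27222, -19044, 44365).
So ∂z/∂x = −n_x/n_z = −0.61359 and ∂z/∂y = −n_y/n_z = 0.42926.
|∇z| = √(a²+b²) = 0.74884, so dip δ = arctan(0.74884) = 36.83°.
True thickness = vertical thickness × cos δ = 35.6 × cos 36.83° = 28.50 m.

28.50 m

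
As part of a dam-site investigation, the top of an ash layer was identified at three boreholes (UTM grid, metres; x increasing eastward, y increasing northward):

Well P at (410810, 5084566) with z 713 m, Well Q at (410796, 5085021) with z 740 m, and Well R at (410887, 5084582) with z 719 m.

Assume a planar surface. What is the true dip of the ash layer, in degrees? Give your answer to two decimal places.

5.11°

Two edge vectors: Well P→Well Q = (-14, 455, 27), Well P→Well R = (77, 16, 6).
Normal n = (Well P→Well Q) × (Well P→Well R) = (2298, 2163, -35259).
So ∂z/∂x = −n_x/n_z = 0.06517 and ∂z/∂y = −n_y/n_z = 0.06135.
Gradient magnitude |∇z| = √(a² + b²) = √(0.00425 + 0.00376) = 0.08950.
True dip = arctan(0.08950) = 5.11°, dipping toward SW (azimuth ≈ 227°).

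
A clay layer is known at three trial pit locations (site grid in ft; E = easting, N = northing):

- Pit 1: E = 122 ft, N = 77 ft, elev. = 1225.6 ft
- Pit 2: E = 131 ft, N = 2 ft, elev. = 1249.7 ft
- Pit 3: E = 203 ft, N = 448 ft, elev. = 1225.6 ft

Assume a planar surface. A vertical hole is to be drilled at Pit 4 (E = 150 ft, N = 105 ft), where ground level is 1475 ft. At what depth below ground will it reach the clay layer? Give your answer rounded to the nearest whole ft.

Let the plane be z = a·E + b·N + c.
Pit 2−Pit 1: 9a − 75b = 24.1;  Pit 3−Pit 1: 81a + 371b = 0.
Solving gives a = 0.94977, b = −0.20736.
Then c = 1225.6 − a·122 − b·77 = 1125.70.
At (150, 105): z_contact = 142.5 − 21.8 + 1125.70 = 1246.4 ft.
Depth below ground = 1475 − 1246.4 = 229 ft.

229 ft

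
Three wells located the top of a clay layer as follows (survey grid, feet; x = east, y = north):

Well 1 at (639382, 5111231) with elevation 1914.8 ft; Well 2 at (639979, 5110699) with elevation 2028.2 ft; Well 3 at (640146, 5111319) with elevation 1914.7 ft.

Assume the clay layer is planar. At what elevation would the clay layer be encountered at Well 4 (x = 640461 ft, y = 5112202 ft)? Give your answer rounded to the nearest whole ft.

1755 ft

Two edge vectors: Well 1→Well 2 = (597, -532, 113.4), Well 1→Well 3 = (764, 88, -0.1).
Normal n = (Well 1→Well 2) × (Well 1→Well 3) = (-9926, 86697.3, 458984).
So ∂z/∂x = −n_x/n_z = 0.02162603 and ∂z/∂y = −n_y/n_z = −0.18888959.
Intercept c from Well 1: 1914.8 − 13827.29 + 965458.33 = 953545.84.
At (640461, 5112202): z = 13850.6 − 965641.7 + 953545.84 = 1754.7 ft.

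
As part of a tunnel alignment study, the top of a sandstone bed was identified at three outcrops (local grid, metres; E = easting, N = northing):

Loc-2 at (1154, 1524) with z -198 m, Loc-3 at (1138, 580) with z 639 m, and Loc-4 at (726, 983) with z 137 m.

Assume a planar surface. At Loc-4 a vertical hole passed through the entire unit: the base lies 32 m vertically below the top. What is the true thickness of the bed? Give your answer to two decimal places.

23.12 m

Let the plane be z = a·E + b·N + c.
Loc-3−Loc-2: −16a − 944b = 837;  Loc-4−Loc-2: −428a − 541b = 335.
Solving gives a = 0.34544, b = −0.89251.
|∇z| = √(a²+b²) = 0.95702, so dip δ = arctan(0.95702) = 43.74°.
True thickness = vertical thickness × cos δ = 32 × cos 43.74° = 23.12 m.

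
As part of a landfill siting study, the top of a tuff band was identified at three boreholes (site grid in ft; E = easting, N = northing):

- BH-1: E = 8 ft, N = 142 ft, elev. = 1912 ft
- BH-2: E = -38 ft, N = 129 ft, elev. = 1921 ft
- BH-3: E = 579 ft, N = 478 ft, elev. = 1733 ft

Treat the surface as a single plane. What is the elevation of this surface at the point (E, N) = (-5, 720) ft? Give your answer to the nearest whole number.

1690 ft

Let the plane be z = a·E + b·N + c.
BH-2−BH-1: −46a − 13b = 9;  BH-3−BH-1: 571a + 336b = −179.
Solving gives a = −0.08677, b = −0.38529.
Then c = 1912 − a·8 − b·142 = 1967.40.
At (-5, 720): z = 0.4 − 277.4 + 1967.40 = 1690.4 ft.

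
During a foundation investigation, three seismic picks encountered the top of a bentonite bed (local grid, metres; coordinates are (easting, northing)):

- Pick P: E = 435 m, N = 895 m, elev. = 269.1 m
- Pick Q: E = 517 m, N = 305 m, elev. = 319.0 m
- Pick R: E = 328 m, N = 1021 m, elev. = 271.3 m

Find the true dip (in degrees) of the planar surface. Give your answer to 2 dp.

Two edge vectors: Pick P→Pick Q = (82, -590, 49.9), Pick P→Pick R = (-107, 126, 2.2).
Normal n = (Pick P→Pick Q) × (Pick P→Pick R) = (-7585.4, -5519.7, -52798).
So ∂z/∂E = −n_x/n_z = −0.14367 and ∂z/∂N = −n_y/n_z = −0.10454.
Gradient magnitude |∇z| = √(a² + b²) = √(0.02064 + 0.01093) = 0.17768.
True dip = arctan(0.17768) = 10.08°, dipping toward NE (azimuth ≈ 054°).

10.08°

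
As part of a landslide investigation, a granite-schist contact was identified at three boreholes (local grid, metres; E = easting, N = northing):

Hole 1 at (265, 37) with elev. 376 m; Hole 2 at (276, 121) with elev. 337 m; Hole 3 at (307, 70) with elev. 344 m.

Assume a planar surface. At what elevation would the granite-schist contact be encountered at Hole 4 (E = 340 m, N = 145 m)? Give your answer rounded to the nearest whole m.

Two edge vectors: Hole 1→Hole 2 = (11, 84, -39), Hole 1→Hole 3 = (42, 33, -32).
Normal n = (Hole 1→Hole 2) × (Hole 1→Hole 3) = (-1401, -1286, -3165).
So ∂z/∂E = −n_x/n_z = −0.44265 and ∂z/∂N = −n_y/n_z = −0.40632.
Intercept c from Hole 1: 376 + 117.30 + 15.03 = 508.34.
At (340, 145): z = −150.5 − 58.9 + 508.34 = 298.9 m.

299 m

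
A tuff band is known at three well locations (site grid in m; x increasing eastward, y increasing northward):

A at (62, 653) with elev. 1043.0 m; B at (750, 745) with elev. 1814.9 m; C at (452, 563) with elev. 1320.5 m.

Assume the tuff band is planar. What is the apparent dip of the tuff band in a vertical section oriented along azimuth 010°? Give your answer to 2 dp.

51.95°

Two edge vectors: A→B = (688, 92, 771.9), A→C = (390, -90, 277.5).
Normal n = (A→B) × (A→C) = (95001, 110121, -97800).
So ∂z/∂x = −n_x/n_z = 0.97138 and ∂z/∂y = −n_y/n_z = 1.12598.
Unit vector along 010° is (sin 10°, cos 10°) = (0.1736, 0.9848).
Slope in that direction = a·(0.1736) + b·(0.9848) = 1.27755.
Apparent dip = arctan|1.27755| = 51.95° (true dip is 56.1°, so apparent ≤ true as expected).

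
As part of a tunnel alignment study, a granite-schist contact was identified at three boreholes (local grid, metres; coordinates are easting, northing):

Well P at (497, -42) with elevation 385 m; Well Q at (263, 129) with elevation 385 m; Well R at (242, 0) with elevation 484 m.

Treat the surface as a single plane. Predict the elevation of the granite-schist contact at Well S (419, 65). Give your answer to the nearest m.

351 m

Two edge vectors: Well P→Well Q = (-234, 171, 0), Well P→Well R = (-255, 42, 99).
Normal n = (Well P→Well Q) × (Well P→Well R) = (16929, 23166, 33777).
So ∂z/∂easting = −n_x/n_z = −0.50120 and ∂z/∂northing = −n_y/n_z = −0.68585.
Intercept c from Well P: 385 + 249.10 − 28.81 = 605.29.
At (419, 65): z = −210.0 − 44.6 + 605.29 = 350.7 m.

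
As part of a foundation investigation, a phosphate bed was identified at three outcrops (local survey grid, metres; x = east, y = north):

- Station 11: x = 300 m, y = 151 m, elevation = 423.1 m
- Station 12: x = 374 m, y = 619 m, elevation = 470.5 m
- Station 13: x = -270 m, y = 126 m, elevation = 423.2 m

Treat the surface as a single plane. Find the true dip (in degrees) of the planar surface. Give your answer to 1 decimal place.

Let the plane be z = a·x + b·y + c.
Station 12−Station 11: 74a + 468b = 47.4;  Station 13−Station 11: −570a − 25b = 0.1.
Solving gives a = −0.00465, b = 0.10202.
Gradient magnitude |∇z| = √(a² + b²) = √(0.00002 + 0.01041) = 0.10212.
True dip = arctan(0.10212) = 5.8°, dipping toward S (azimuth ≈ 177°).

5.8°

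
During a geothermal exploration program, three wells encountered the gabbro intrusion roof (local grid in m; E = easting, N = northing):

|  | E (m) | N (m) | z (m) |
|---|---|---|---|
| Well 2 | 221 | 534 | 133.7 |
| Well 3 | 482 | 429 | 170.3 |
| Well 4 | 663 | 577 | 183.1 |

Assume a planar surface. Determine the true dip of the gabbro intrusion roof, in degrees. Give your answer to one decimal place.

Let the plane be z = a·E + b·N + c.
Well 3−Well 2: 261a − 105b = 36.6;  Well 4−Well 2: 442a + 43b = 49.4.
Solving gives a = 0.11731, b = −0.05698.
Gradient magnitude |∇z| = √(a² + b²) = √(0.01376 + 0.00325) = 0.13041.
True dip = arctan(0.13041) = 7.4°, dipping toward WNW (azimuth ≈ 296°).

7.4°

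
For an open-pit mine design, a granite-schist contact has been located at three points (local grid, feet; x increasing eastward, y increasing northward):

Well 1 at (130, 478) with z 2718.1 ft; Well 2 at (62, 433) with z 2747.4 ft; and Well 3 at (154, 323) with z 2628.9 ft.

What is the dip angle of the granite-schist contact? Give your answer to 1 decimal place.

41.0°

Two edge vectors: Well 1→Well 2 = (-68, -45, 29.3), Well 1→Well 3 = (24, -155, -89.2).
Normal n = (Well 1→Well 2) × (Well 1→Well 3) = (8555.5, -5362.4, 11620).
So ∂z/∂x = −n_x/n_z = −0.73627 and ∂z/∂y = −n_y/n_z = 0.46148.
Gradient magnitude |∇z| = √(a² + b²) = √(0.54210 + 0.21296) = 0.86894.
True dip = arctan(0.86894) = 41.0°, dipping toward ESE (azimuth ≈ 122°).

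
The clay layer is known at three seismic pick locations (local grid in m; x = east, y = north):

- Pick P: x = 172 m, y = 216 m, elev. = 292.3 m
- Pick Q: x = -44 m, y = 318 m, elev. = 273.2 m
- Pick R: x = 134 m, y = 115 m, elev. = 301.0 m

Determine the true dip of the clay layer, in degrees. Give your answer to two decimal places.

6.23°

Let the plane be z = a·x + b·y + c.
Pick Q−Pick P: −216a + 102b = −19.1;  Pick R−Pick P: −38a − 101b = 8.7.
Solving gives a = 0.04055, b = −0.10139.
Gradient magnitude |∇z| = √(a² + b²) = √(0.00164 + 0.01028) = 0.10920.
True dip = arctan(0.10920) = 6.23°, dipping toward NNW (azimuth ≈ 338°).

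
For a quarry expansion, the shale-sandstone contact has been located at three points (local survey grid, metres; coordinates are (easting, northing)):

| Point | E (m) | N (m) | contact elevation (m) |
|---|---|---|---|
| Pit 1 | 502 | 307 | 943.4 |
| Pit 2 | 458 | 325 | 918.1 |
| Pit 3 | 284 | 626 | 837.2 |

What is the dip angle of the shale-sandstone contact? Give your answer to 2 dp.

Two edge vectors: Pit 1→Pit 2 = (-44, 18, -25.3), Pit 1→Pit 3 = (-218, 319, -106.2).
Normal n = (Pit 1→Pit 2) × (Pit 1→Pit 3) = (6159.1, 842.6, -10112).
So ∂z/∂E = −n_x/n_z = 0.60909 and ∂z/∂N = −n_y/n_z = 0.08333.
Gradient magnitude |∇z| = √(a² + b²) = √(0.37099 + 0.00694) = 0.61476.
True dip = arctan(0.61476) = 31.58°, dipping toward W (azimuth ≈ 262°).

31.58°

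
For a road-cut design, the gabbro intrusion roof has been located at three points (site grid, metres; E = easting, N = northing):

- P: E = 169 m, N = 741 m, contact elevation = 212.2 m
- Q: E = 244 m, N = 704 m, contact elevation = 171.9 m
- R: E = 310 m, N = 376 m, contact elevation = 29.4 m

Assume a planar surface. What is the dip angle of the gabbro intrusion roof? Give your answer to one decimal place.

27.0°

Two edge vectors: P→Q = (75, -37, -40.3), P→R = (141, -365, -182.8).
Normal n = (P→Q) × (P→R) = (-7945.9, 8027.7, -22158).
So ∂z/∂E = −n_x/n_z = −0.35860 and ∂z/∂N = −n_y/n_z = 0.36229.
Gradient magnitude |∇z| = √(a² + b²) = √(0.12860 + 0.13126) = 0.50976.
True dip = arctan(0.50976) = 27.0°, dipping toward SE (azimuth ≈ 135°).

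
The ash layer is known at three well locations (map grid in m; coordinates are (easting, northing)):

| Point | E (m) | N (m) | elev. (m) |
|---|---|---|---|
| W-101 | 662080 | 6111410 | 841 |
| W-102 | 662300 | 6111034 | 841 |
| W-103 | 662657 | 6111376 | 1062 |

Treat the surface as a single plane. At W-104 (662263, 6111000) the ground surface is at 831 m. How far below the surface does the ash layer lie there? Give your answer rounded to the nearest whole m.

Two edge vectors: W-101→W-102 = (220, -376, 0), W-101→W-103 = (577, -34, 221).
Normal n = (W-101→W-102) × (W-101→W-103) = (-83096, -48620, 209472).
So ∂z/∂E = −n_x/n_z = 0.39669264 and ∂z/∂N = −n_y/n_z = 0.23210739.
Intercept c from W-101: 841 − 262642.26 − 1418503.45 = −1680304.71.
At (662263, 6111000): z_contact = 262714.9 + 1418408.3 − 1680304.71 = 818.4 m.
Depth below ground = 831 − 818.4 = 13 m.

13 m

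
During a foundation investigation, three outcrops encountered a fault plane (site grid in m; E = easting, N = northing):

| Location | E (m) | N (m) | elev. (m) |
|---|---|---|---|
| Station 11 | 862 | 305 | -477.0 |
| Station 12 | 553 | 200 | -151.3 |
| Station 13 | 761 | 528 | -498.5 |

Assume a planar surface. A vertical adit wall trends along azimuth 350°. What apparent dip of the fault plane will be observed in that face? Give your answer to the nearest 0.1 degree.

Let the plane be z = a·E + b·N + c.
Station 12−Station 11: −309a − 105b = 325.7;  Station 13−Station 11: −101a + 223b = −21.5.
Solving gives a = −0.88507, b = −0.49727.
Unit vector along 350° is (sin 350°, cos 350°) = (-0.1736, 0.9848).
Slope in that direction = a·(-0.1736) + b·(0.9848) = −0.33603.
Apparent dip = arctan|0.33603| = 18.6° (true dip is 45.4°, so apparent ≤ true as expected).

18.6°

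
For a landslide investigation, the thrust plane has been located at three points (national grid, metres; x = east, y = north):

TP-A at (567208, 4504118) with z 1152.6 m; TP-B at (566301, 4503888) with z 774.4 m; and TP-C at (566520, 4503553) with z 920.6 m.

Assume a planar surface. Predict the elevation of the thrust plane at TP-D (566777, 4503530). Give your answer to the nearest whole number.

1040 m

Let the plane be z = a·x + b·y + c.
TP-B−TP-A: −907a − 230b = −378.2;  TP-C−TP-A: −688a − 565b = −232.
Solving gives a = 0.45261494, b = −0.14052934.
Then c = 1152.6 − a·567208 − b·4504118 = 377386.51.
At (566777, 4503530): z = 256531.7 − 632878.1 + 377386.51 = 1040.2 m.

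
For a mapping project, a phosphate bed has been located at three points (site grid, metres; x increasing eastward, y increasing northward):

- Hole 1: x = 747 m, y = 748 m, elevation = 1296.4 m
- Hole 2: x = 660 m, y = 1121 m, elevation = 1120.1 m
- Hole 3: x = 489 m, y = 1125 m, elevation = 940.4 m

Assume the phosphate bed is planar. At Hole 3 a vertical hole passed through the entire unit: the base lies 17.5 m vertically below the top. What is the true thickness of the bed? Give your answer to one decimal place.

11.9 m

Let the plane be z = a·x + b·y + c.
Hole 2−Hole 1: −87a + 373b = −176.3;  Hole 3−Hole 1: −258a + 377b = −356.
Solving gives a = 1.04553, b = −0.22879.
|∇z| = √(a²+b²) = 1.07027, so dip δ = arctan(1.07027) = 46.94°.
True thickness = vertical thickness × cos δ = 17.5 × cos 46.94° = 11.9 m.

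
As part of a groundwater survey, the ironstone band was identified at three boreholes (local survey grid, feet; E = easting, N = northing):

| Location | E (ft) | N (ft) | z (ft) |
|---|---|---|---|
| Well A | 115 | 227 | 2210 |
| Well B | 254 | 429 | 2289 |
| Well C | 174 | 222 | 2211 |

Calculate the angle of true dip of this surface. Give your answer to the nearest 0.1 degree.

19.9°

Let the plane be z = a·E + b·N + c.
Well B−Well A: 139a + 202b = 79;  Well C−Well A: 59a − 5b = 1.
Solving gives a = 0.04733, b = 0.35852.
Gradient magnitude |∇z| = √(a² + b²) = √(0.00224 + 0.12854) = 0.36163.
True dip = arctan(0.36163) = 19.9°, dipping toward S (azimuth ≈ 188°).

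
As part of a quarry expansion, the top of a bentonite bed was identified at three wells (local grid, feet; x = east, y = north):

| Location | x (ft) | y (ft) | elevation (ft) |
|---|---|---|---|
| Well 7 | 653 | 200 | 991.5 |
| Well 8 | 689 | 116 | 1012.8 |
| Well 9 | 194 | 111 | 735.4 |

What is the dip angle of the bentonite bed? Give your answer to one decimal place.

29.3°

Two edge vectors: Well 7→Well 8 = (36, -84, 21.3), Well 7→Well 9 = (-459, -89, -256.1).
Normal n = (Well 7→Well 8) × (Well 7→Well 9) = (23408.1, -557.1, -41760).
So ∂z/∂x = −n_x/n_z = 0.56054 and ∂z/∂y = −n_y/n_z = −0.01334.
Gradient magnitude |∇z| = √(a² + b²) = √(0.31420 + 0.00018) = 0.56070.
True dip = arctan(0.56070) = 29.3°, dipping toward W (azimuth ≈ 271°).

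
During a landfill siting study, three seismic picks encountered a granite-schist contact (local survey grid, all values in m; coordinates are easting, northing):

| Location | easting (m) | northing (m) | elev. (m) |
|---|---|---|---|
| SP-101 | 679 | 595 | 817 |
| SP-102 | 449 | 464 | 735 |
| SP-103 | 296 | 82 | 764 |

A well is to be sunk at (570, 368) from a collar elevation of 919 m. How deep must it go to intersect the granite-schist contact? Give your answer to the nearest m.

94 m

Let the plane be z = a·easting + b·northing + c.
SP-102−SP-101: −230a − 131b = −82;  SP-103−SP-101: −383a − 513b = −53.
Solving gives a = 0.51791, b = −0.28335.
Then c = 817 − a·679 − b·595 = 633.93.
At (570, 368): z_contact = 295.2 − 104.3 + 633.93 = 824.9 m.
Depth below ground = 919 − 824.9 = 94 m.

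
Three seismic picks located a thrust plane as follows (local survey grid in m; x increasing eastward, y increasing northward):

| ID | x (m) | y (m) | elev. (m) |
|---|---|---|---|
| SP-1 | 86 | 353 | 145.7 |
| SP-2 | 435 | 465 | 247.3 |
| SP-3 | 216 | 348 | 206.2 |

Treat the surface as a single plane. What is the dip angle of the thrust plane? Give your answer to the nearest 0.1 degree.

Two edge vectors: SP-1→SP-2 = (349, 112, 101.6), SP-1→SP-3 = (130, -5, 60.5).
Normal n = (SP-1→SP-2) × (SP-1→SP-3) = (7284, -7906.5, -16305).
So ∂z/∂x = −n_x/n_z = 0.44673 and ∂z/∂y = −n_y/n_z = −0.48491.
Gradient magnitude |∇z| = √(a² + b²) = √(0.19957 + 0.23514) = 0.65933.
True dip = arctan(0.65933) = 33.4°, dipping toward NW (azimuth ≈ 317°).

33.4°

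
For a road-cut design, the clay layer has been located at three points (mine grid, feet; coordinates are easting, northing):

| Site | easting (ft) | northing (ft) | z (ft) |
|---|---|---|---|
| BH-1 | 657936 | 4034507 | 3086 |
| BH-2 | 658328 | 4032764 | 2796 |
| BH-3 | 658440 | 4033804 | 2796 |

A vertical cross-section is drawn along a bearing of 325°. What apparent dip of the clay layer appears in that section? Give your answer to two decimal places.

Let the plane be z = a·easting + b·northing + c.
BH-2−BH-1: 392a − 1743b = −290;  BH-3−BH-1: 504a − 703b = −290.
Solving gives a = −0.50025, b = 0.05387.
Unit vector along 325° is (sin 325°, cos 325°) = (-0.5736, 0.8192).
Slope in that direction = a·(-0.5736) + b·(0.8192) = 0.33106.
Apparent dip = arctan|0.33106| = 18.32° (true dip is 26.7°, so apparent ≤ true as expected).

18.32°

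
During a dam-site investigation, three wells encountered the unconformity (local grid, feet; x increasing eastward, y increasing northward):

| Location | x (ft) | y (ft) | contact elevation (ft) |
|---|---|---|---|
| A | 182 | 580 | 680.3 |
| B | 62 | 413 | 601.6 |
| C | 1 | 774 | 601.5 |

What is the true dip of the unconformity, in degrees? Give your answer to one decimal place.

Let the plane be z = a·x + b·y + c.
B−A: −120a − 167b = −78.7;  C−A: −181a + 194b = −78.8.
Solving gives a = 0.53128, b = 0.08950.
Gradient magnitude |∇z| = √(a² + b²) = √(0.28226 + 0.00801) = 0.53877.
True dip = arctan(0.53877) = 28.3°, dipping toward W (azimuth ≈ 260°).

28.3°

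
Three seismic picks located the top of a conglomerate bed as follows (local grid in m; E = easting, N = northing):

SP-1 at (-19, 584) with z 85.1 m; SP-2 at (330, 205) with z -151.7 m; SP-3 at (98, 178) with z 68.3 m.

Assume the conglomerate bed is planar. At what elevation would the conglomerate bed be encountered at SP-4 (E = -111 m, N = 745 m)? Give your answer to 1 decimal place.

133.8 m

Let the plane be z = a·E + b·N + c.
SP-2−SP-1: 349a − 379b = −236.8;  SP-3−SP-1: 117a − 406b = −16.8.
Solving gives a = −0.92216, b = −0.22437.
Then c = 85.1 − a·-19 − b·584 = 198.61.
At (-111, 745): z = 102.4 − 167.2 + 198.61 = 133.8 m.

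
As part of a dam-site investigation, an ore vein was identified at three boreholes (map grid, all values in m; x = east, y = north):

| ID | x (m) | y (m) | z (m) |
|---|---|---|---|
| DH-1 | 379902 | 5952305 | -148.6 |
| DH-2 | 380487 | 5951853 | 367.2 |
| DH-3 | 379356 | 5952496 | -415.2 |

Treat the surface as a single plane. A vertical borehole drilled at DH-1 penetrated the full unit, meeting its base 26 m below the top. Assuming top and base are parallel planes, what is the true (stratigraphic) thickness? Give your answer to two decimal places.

Let the plane be z = a·x + b·y + c.
DH-2−DH-1: 585a − 452b = 515.8;  DH-3−DH-1: −546a + 191b = −266.6.
Solving gives a = 0.16279, b = −0.93046.
|∇z| = √(a²+b²) = 0.94460, so dip δ = arctan(0.94460) = 43.37°.
True thickness = vertical thickness × cos δ = 26 × cos 43.37° = 18.90 m.

18.90 m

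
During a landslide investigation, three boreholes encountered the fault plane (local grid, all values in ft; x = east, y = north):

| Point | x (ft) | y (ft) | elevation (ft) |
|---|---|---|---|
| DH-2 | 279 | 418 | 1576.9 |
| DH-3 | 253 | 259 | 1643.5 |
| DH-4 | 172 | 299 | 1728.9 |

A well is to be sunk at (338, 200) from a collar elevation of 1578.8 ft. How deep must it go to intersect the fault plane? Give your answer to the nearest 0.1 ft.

Let the plane be z = a·x + b·y + c.
DH-3−DH-2: −26a − 159b = 66.6;  DH-4−DH-2: −107a − 119b = 152.
Solving gives a = −1.16694, b = −0.22805.
Then c = 1576.9 − a·279 − b·418 = 1997.80.
At (338, 200): z_contact = −394.42 − 45.61 + 1997.80 = 1557.77 ft.
Depth below ground = 1578.8 − 1557.77 = 21.0 ft.

21.0 ft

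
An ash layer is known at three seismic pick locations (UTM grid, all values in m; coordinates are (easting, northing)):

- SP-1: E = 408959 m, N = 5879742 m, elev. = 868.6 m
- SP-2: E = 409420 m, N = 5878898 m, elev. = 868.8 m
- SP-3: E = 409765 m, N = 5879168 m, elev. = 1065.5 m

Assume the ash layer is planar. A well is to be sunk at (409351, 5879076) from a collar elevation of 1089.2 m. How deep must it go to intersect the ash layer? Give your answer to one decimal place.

209.2 m

Let the plane be z = a·E + b·N + c.
SP-2−SP-1: 461a − 844b = 0.2;  SP-3−SP-1: 806a − 574b = 196.9.
Solving gives a = 0.399539998, b = 0.217995188.
Then c = 868.6 − a·408959 − b·5879742 = −1444282.34.
At (409351, 5879076): z_contact = 163552.10 + 1281610.28 − 1444282.34 = 880.03 m.
Depth below ground = 1089.2 − 880.03 = 209.2 m.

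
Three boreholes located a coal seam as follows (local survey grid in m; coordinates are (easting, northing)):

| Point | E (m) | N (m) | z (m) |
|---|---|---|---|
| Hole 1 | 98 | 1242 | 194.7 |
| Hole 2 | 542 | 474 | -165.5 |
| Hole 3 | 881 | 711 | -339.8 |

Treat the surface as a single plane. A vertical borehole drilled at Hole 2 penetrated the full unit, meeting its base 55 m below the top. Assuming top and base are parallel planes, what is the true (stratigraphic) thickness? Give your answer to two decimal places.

Two edge vectors: Hole 1→Hole 2 = (444, -768, -360.2), Hole 1→Hole 3 = (783, -531, -534.5).
Normal n = (Hole 1→Hole 2) × (Hole 1→Hole 3) = (219229.8, -44718.6, 365580).
So ∂z/∂E = −n_x/n_z = −0.59968 and ∂z/∂N = −n_y/n_z = 0.12232.
|∇z| = √(a²+b²) = 0.61203, so dip δ = arctan(0.61203) = 31.47°.
True thickness = vertical thickness × cos δ = 55 × cos 31.47° = 46.91 m.

46.91 m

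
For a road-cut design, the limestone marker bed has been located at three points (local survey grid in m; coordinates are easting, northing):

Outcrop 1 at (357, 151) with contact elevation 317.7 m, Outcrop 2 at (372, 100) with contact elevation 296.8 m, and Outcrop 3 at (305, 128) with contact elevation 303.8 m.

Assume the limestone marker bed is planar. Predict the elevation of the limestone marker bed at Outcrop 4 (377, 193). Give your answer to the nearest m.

337 m

Two edge vectors: Outcrop 1→Outcrop 2 = (15, -51, -20.9), Outcrop 1→Outcrop 3 = (-52, -23, -13.9).
Normal n = (Outcrop 1→Outcrop 2) × (Outcrop 1→Outcrop 3) = (228.2, 1295.3, -2997).
So ∂z/∂easting = −n_x/n_z = 0.07614 and ∂z/∂northing = −n_y/n_z = 0.43220.
Intercept c from Outcrop 1: 317.7 − 27.18 − 65.26 = 225.25.
At (377, 193): z = 28.7 + 83.4 + 225.25 = 337.4 m.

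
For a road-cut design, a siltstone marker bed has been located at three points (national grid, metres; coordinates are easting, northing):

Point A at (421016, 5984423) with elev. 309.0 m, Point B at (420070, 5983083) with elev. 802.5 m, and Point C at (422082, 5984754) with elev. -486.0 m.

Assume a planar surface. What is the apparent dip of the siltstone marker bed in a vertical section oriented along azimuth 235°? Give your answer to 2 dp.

Let the plane be z = a·easting + b·northing + c.
Point B−Point A: −946a − 1340b = 493.5;  Point C−Point A: 1066a + 331b = −795.
Solving gives a = −0.80870, b = 0.20263.
Unit vector along 235° is (sin 235°, cos 235°) = (-0.8192, -0.5736).
Slope in that direction = a·(-0.8192) + b·(-0.5736) = 0.54622.
Apparent dip = arctan|0.54622| = 28.64° (true dip is 39.8°, so apparent ≤ true as expected).

28.64°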